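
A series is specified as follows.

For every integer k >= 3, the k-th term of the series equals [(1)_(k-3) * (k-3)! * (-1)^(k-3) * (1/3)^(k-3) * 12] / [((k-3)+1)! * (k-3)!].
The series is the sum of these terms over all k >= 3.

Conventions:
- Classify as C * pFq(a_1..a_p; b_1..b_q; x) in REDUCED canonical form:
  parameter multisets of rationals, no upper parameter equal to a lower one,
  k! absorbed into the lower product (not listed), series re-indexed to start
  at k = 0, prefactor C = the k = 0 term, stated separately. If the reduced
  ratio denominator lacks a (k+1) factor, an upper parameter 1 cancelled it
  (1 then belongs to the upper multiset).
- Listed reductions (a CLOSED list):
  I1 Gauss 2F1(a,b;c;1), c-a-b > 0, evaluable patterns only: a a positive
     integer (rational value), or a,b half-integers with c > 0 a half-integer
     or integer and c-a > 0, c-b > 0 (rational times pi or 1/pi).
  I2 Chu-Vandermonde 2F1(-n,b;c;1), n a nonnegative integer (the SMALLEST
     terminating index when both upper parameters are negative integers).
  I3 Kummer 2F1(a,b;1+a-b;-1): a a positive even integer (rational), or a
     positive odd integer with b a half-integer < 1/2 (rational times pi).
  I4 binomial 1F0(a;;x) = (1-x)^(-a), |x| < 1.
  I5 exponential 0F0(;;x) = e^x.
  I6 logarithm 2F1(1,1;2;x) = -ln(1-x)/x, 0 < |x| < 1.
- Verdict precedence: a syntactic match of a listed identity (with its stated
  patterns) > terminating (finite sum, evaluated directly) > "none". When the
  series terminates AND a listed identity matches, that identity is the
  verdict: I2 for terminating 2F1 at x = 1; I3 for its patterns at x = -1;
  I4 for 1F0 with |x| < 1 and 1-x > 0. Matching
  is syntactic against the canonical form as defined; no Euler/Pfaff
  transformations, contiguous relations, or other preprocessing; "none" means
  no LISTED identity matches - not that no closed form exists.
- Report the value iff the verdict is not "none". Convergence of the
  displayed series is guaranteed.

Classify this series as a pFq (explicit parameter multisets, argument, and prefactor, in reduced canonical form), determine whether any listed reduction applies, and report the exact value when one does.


This is 12 * 2F1(1, 1; 2; -1/3) in reduced canonical form. Verdict: the I6 logarithm reduction matches (the logarithm: parameters (1,1;2), x = -1/3). Value: 36 * ln(4/3).

The tell: t_0 being 12, the denominator's factorial ratio (C = 12) is a lower Pochhammer.
Ratio: r(k) = (-1/3) * (k+1) (k+1) / [(k+2) (k+1)] - poly over poly, x = (-1/3) from leading terms; C = 12 at k = 0.


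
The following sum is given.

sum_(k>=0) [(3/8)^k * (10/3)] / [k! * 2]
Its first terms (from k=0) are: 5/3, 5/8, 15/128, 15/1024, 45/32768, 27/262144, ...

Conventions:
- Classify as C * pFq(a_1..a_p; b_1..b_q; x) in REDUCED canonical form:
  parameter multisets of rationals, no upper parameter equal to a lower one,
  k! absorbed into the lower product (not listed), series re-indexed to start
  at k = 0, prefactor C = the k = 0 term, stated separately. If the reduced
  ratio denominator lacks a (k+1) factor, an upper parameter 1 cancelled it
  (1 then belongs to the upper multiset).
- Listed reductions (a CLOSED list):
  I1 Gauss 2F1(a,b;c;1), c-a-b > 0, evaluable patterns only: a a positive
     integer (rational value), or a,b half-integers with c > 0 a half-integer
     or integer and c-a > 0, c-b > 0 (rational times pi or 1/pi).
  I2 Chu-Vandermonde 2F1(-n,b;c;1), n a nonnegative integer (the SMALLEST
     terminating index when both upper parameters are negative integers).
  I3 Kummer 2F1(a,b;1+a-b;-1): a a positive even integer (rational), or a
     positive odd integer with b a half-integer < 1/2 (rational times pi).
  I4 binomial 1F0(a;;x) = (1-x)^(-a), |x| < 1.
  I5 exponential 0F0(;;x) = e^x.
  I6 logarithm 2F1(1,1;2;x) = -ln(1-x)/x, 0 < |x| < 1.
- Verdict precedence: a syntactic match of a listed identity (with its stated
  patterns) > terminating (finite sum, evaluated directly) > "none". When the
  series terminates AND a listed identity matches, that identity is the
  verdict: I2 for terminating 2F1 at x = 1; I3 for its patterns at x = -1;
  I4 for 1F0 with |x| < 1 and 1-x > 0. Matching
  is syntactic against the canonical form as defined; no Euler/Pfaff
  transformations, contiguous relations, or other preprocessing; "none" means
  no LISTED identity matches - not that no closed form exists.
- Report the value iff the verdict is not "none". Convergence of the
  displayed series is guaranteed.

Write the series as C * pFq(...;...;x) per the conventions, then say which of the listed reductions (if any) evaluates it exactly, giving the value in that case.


Canonical form: C = 5/3 times 0F0 with upper {-}, lower {-}, x = 3/8. Verdict (x = 3/8): the I5 exponential reduction applies (the 0F0 exponential series at x = 3/8). Exact value: (5/3) * e^(3/8).

Structural cue: from the first term 5/3: the constant factors (prefactor 5/3) combine into one prefactor.
Ratio: r(k) = (3/8) * 1 / [(k+1)] - rational in k. x = (3/8); t_0 = 5/3; negate the roots.


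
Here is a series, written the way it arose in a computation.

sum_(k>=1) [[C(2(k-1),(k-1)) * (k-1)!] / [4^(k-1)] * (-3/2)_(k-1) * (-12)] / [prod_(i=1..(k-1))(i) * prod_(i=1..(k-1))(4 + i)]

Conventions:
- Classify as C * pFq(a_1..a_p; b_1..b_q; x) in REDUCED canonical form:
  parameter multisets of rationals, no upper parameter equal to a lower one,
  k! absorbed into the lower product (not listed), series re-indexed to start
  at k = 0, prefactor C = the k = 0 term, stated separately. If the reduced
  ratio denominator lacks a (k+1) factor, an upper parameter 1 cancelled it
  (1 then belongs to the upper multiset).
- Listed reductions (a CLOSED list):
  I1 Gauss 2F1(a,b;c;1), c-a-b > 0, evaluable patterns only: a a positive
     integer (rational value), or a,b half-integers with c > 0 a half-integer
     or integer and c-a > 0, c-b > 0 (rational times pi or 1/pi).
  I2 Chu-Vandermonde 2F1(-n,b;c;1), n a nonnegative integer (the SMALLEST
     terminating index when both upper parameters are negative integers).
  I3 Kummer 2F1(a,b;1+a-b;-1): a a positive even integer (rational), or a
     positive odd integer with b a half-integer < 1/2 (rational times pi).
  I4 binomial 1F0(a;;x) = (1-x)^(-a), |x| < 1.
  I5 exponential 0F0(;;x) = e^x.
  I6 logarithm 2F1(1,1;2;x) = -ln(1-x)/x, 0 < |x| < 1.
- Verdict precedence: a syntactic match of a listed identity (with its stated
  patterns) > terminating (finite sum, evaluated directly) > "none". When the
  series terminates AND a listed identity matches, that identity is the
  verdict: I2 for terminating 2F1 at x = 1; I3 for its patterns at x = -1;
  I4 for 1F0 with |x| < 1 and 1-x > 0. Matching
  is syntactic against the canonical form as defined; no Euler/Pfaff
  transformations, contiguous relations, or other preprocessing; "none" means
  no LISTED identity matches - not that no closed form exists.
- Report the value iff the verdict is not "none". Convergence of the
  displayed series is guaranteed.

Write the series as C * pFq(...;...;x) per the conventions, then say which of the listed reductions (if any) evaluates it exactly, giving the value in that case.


This is -12 * 2F1(-3/2, 1/2; 5; 1) in reduced canonical form. Verdict: this is Gauss (I1, half-integer pattern) (x = 1; upper {-3/2, 1/2} half-integers, c = 5 in the evaluable pattern). Hence: (-262144/8085) / pi.

Key observation: t_0 being -12, C(2k,k) (C = -12) equals 4^k (1/2)_k / k!.
Adjacent-term ratio: r(k) = 1 * (k-3/2) (k+1/2) / [(k+5) (k+1)] - rational in k, leading ratio 1; with t_0 = -12, classification follows.


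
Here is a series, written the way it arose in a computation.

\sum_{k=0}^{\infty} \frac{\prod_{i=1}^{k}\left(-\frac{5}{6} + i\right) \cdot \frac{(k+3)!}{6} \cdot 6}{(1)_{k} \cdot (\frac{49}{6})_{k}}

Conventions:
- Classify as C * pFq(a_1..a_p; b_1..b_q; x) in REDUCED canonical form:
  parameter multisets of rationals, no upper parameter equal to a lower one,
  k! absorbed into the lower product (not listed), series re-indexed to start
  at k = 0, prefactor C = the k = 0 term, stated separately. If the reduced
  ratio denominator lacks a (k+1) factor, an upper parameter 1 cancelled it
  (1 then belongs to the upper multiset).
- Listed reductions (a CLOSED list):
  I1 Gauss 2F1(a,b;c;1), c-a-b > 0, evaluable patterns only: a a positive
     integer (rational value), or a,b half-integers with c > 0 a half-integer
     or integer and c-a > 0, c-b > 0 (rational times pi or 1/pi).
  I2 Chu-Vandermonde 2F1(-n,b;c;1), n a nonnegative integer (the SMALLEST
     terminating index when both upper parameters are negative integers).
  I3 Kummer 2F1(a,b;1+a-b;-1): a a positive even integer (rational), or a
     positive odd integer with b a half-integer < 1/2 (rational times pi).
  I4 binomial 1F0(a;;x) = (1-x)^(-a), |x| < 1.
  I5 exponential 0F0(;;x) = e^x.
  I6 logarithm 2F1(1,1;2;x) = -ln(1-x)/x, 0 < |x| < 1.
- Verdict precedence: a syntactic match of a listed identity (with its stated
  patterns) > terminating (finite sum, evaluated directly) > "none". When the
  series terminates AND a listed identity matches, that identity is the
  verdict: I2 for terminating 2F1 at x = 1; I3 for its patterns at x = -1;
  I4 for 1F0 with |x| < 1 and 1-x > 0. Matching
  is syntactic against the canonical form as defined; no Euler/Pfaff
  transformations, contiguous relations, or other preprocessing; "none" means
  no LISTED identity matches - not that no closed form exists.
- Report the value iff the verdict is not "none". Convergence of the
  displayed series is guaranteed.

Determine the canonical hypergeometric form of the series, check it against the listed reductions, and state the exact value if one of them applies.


First insight: with t_0 = 6, the running product (C = 6, x = 1) telescopes to a rising factorial.
Term ratio: r(k) = 1 * (k+\frac{1}{6}) (k+4) / [(k+\frac{49}{6}) (k+1)] - rational in k, leading ratio 1; with t_0 = 6, classification follows.

With C = 6: the canonical form is 2F1(\frac{1}{6}, 4; \frac{49}{6}; 1). Verdict: the Gauss summation I1 applies (x = 1: the Gamma ratio telescopes since c-a-b = 4 > 0 and a = 4 in Z>0). Its exact value is \frac{246605}{36288}.


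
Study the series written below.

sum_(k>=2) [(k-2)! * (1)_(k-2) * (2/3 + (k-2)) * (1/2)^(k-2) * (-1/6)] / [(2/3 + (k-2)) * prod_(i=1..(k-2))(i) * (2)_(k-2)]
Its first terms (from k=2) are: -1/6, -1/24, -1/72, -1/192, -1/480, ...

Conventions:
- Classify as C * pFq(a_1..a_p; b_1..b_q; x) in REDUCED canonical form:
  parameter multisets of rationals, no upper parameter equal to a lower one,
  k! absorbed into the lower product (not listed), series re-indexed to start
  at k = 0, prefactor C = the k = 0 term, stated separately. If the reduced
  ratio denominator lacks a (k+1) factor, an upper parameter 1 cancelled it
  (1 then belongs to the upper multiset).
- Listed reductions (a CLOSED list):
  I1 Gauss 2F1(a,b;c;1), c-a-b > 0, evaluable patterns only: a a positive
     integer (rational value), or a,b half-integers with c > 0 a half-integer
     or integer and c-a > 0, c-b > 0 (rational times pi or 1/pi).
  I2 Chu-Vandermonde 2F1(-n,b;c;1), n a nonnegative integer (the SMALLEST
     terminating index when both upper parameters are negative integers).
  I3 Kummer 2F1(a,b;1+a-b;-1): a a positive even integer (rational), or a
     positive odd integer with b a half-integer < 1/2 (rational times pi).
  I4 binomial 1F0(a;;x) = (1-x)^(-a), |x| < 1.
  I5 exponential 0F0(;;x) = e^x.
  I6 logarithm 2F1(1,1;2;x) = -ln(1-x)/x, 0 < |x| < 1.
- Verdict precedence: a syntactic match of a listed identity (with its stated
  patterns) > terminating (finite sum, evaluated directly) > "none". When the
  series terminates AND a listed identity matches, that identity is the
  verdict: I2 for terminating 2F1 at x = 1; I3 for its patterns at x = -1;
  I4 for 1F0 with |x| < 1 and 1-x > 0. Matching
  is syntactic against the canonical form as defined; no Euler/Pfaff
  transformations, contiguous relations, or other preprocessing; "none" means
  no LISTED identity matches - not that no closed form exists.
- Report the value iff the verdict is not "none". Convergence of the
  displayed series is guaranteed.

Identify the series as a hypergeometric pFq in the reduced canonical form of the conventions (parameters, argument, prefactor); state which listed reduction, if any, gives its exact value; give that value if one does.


Structural cue: t_0 being -1/6, k + 2/3 divides numerator and denominator alike; C = -1/6, x = 1/2 after cancelling.
Ratio: r(k) = (1/2) * (k+1) (k+1) / [(k+2) (k+1)] - rational in k, leading ratio (1/2); with t_0 = -1/6, classification follows.

At argument 1/2: a 2F1 with upper {1, 1}, lower {2}, scaled by C = -1/6. Verdict: logarithm (I6) matches (the logarithm: parameters (1,1;2), x = 1/2). Hence: (1/3) * ln(1/2).


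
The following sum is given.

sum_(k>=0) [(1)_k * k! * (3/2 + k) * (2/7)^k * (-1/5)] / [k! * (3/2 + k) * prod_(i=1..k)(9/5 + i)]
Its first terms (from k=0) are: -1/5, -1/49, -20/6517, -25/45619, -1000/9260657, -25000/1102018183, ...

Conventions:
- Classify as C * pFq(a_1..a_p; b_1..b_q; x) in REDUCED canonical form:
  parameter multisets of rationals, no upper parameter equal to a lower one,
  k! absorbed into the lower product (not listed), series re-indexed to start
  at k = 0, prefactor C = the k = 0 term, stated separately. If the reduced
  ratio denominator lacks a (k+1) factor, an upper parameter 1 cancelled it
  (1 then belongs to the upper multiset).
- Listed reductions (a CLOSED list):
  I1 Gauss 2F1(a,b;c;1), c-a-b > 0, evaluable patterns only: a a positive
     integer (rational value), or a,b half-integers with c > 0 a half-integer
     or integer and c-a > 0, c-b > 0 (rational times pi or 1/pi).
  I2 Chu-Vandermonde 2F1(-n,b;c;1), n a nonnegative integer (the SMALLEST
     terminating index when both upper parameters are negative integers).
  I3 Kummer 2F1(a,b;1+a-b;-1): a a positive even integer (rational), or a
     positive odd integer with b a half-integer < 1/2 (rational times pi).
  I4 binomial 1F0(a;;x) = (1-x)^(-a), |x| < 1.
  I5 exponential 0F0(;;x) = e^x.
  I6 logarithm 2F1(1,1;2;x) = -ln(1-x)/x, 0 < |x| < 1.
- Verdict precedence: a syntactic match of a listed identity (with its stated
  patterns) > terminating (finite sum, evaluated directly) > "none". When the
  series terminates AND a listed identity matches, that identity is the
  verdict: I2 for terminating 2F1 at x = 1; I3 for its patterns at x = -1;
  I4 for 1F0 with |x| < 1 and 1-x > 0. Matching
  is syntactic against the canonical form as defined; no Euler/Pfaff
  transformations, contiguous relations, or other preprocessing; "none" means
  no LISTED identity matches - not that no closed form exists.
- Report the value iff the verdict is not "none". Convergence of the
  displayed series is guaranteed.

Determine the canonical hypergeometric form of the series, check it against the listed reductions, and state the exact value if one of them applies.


x = 2/7 here; the reduced form reads 2F1, upper {1, 1}, lower {14/5}, C = -1/5. Verdict: none (x = 2/7): each listed identity misses the multisets {1, 1} ; {14/5}.

The tell: from the first term -1/5: the factorial ratio (prefactor -1/5) (k+a-1)!/(a-1)! is a rising factorial (a)_k.
Term ratio: r(k) = (2/7) * (k+1) (k+1) / [(k+14/5) (k+1)] - rational in k, leading ratio (2/7); with t_0 = -1/5, classification follows.


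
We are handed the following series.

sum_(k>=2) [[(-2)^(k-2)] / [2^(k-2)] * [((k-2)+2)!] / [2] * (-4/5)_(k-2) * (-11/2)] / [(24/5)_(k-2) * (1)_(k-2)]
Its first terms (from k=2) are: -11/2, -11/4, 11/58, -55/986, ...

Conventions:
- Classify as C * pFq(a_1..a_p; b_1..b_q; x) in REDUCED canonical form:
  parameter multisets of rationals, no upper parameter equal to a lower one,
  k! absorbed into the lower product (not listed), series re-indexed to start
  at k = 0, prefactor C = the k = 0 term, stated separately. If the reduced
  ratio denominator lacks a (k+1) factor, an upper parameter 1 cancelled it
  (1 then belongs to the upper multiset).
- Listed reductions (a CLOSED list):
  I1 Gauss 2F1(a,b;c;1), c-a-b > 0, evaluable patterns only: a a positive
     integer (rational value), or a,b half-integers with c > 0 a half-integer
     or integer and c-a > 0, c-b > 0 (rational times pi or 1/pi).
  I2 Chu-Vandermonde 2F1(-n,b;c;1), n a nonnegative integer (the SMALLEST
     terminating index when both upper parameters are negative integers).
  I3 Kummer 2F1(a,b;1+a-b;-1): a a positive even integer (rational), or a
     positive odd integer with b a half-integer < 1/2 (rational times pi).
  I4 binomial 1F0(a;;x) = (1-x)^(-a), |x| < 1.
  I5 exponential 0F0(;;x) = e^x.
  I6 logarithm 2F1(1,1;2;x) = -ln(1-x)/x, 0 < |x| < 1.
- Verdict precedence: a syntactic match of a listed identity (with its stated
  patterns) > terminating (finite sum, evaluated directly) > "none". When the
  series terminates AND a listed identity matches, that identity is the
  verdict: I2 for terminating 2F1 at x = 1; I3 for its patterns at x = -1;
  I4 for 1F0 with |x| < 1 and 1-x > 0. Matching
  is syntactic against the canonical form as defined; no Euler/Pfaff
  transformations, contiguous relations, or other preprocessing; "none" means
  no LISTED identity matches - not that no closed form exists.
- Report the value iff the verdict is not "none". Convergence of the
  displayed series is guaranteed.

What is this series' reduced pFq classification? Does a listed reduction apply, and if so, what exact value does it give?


x = -1 here; the reduced form reads 2F1, upper {-4/5, 3}, lower {24/5}, C = -11/2. Verdict: none here - no I1-I6 shape fits x = -1 with lower {24/5}.

Key observation: t_0 = -11/2 here, and (1)_k (C = -11/2) is k! itself.
Consecutive-term ratio: r(k) = (-1) * (k-4/5) (k+3) / [(k+24/5) (k+1)] - rational; roots negated = parameters, x = (-1), C = -11/2.


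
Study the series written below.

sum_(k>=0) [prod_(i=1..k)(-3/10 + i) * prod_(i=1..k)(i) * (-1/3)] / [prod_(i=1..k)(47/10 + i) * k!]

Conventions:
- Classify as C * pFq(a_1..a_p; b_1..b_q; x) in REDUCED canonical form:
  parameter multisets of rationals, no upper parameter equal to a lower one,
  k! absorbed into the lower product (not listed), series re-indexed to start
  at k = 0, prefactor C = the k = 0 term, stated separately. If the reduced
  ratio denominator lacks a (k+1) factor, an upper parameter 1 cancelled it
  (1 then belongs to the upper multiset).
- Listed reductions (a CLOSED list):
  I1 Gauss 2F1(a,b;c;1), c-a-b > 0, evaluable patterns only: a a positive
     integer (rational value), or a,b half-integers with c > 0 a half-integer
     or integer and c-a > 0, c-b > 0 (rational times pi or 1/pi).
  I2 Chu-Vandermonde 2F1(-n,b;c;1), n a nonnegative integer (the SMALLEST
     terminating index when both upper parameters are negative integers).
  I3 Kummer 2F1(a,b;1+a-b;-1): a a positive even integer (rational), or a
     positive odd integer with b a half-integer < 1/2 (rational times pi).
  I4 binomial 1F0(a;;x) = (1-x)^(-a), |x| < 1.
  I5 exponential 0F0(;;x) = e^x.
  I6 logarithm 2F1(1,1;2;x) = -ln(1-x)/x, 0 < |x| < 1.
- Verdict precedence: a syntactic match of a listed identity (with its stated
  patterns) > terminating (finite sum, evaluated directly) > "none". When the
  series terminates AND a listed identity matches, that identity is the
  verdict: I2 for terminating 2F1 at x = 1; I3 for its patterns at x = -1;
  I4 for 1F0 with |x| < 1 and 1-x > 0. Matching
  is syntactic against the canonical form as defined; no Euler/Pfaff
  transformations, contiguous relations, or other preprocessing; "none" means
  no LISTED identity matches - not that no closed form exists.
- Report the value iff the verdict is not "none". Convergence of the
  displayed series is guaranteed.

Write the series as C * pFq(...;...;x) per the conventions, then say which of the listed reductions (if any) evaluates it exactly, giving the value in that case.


Reduced: x = 1, 2F1, upper = {7/10, 1}, lower = {57/10}, C = -1/3. Verdict: the Gauss summation I1 matches (x = 1: the Gamma ratio telescopes since c-a-b = 4 > 0 and a = 1 in Z>0). Its exact value is -47/120.

Key step: with t_0 = -1/3, the lower running product (prefactor -1/3) is a rising factorial.
Step ratio: r(k) = 1 * (k+7/10) (k+1) / [(k+57/10) (k+1)] - rational in k, leading ratio 1; with t_0 = -1/3, classification follows.


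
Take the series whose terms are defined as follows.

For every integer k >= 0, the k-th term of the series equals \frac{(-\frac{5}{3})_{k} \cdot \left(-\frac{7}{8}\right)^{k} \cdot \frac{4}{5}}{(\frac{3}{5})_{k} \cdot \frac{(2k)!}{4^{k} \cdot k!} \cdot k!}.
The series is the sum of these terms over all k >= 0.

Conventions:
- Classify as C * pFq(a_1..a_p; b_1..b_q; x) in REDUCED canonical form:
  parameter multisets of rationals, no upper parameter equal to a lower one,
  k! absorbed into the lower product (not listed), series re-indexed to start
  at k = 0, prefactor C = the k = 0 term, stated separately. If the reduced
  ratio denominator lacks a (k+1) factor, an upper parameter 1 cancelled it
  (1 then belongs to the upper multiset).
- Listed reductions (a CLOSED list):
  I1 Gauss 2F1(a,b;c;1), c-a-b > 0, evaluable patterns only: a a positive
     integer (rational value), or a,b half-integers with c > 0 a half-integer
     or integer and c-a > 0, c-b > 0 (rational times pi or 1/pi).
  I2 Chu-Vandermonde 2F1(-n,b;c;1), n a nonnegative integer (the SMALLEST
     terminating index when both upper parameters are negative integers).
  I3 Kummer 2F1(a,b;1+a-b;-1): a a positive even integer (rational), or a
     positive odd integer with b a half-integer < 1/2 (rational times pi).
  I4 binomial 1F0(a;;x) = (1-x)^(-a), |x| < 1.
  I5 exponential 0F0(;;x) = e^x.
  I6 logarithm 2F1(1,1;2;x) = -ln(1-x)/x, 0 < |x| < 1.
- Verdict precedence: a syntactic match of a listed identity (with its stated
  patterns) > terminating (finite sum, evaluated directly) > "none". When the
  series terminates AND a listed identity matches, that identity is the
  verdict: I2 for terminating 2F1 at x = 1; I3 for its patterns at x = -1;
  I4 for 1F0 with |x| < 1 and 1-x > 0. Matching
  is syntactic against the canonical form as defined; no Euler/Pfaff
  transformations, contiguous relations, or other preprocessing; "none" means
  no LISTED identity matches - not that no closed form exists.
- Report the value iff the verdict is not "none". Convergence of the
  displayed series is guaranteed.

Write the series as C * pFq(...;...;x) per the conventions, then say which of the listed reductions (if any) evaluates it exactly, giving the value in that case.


The series (x = -\frac{7}{8}) is 1F2: upper {-\frac{5}{3}}, lower {\frac{1}{2}, \frac{3}{5}}, prefactor \frac{4}{5}. Verdict: none - at argument -\frac{7}{8} the multisets {-\frac{5}{3}} ; {\frac{1}{2}, \frac{3}{5}} match no listed identity.

Key observation: with t_0 = \frac{4}{5}, the lower (2k)!/(4^k k!) block (C = 4/5) is (1/2)_k.
Adjacent-term ratio: r(k) = -\frac{7}{8} * (k-\frac{5}{3}) / [(k+\frac{1}{2}) (k+\frac{3}{5}) (k+1)] ; factor over Q: parameters, x = -\frac{7}{8}, and C = \frac{4}{5}.


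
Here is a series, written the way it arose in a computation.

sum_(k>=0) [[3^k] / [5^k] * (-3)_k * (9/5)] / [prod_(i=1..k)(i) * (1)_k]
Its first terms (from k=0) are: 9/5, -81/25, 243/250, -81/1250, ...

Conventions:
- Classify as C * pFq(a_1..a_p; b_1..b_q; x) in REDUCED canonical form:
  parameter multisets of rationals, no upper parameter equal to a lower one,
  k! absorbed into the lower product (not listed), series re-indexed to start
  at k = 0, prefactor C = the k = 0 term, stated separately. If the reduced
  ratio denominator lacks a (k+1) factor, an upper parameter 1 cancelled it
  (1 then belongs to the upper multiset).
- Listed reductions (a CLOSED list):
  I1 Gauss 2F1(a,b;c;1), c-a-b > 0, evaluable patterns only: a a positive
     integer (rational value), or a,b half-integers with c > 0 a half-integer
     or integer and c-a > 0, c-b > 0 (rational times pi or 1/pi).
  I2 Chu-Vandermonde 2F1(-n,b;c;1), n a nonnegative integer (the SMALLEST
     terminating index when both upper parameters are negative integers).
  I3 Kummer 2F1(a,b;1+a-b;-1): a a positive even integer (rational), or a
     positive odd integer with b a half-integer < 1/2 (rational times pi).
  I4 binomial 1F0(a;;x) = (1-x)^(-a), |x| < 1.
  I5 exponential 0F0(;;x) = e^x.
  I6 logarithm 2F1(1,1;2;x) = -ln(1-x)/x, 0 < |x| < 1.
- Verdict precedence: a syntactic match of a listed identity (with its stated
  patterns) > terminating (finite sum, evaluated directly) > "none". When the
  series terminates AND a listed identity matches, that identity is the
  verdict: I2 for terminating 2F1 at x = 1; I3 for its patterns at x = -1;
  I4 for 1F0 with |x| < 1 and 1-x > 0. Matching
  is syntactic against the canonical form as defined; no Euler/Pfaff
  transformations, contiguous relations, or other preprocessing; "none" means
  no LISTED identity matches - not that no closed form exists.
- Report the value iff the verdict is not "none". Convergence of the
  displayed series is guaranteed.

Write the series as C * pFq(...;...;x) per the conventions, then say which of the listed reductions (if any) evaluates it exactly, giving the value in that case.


Prefactor 9/5, argument 3/5: 1F1 with upper {-3} over lower {1}. Verdict: terminating - the sum ends at index 3 because -3 is a negative integer; exact evaluation follows. Sum: -333/625.

Structural cue: from the first term 9/5: the two geometric factors (C = 9/5) combine into one argument.
Consecutive-term ratio: r(k) = (3/5) * (k-3) / [(k+1) (k+1)] ; factor over Q: parameters, x = (3/5), and C = 9/5.


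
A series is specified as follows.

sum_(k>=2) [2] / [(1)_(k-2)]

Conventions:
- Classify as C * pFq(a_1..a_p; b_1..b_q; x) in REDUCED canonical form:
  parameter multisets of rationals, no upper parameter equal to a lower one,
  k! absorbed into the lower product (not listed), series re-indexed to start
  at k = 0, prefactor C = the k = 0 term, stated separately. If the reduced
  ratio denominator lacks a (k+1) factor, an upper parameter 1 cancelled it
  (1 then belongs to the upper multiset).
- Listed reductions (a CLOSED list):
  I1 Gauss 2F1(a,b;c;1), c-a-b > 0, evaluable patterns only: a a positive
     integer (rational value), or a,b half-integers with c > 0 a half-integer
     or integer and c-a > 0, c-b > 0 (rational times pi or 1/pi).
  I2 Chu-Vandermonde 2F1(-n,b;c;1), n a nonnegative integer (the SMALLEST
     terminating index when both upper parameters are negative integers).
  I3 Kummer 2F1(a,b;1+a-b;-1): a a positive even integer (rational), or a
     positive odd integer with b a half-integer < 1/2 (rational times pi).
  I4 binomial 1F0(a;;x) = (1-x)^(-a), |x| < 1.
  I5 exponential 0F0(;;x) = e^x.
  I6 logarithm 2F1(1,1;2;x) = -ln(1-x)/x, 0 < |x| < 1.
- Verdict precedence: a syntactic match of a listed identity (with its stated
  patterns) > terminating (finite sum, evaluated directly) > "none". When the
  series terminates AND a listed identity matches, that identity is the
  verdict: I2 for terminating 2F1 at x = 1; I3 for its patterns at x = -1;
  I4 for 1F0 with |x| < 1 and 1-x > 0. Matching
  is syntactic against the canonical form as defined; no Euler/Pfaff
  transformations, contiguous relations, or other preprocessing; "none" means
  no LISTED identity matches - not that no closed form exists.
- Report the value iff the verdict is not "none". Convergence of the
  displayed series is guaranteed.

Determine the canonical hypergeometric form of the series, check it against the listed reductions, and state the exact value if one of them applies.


The series (x = 1) is 0F0: upper {-}, lower {-}, prefactor 2. Verdict: this is exponential (I5) (the 0F0 exponential series at x = 1). Value: 2 * e^(1).

Structural cue: x = 1 and (1)_k (C = 2) is k! itself.
Step ratio: r(k) = 1 * 1 / [(k+1)] ; factor over Q: parameters, x = 1, and C = 2.


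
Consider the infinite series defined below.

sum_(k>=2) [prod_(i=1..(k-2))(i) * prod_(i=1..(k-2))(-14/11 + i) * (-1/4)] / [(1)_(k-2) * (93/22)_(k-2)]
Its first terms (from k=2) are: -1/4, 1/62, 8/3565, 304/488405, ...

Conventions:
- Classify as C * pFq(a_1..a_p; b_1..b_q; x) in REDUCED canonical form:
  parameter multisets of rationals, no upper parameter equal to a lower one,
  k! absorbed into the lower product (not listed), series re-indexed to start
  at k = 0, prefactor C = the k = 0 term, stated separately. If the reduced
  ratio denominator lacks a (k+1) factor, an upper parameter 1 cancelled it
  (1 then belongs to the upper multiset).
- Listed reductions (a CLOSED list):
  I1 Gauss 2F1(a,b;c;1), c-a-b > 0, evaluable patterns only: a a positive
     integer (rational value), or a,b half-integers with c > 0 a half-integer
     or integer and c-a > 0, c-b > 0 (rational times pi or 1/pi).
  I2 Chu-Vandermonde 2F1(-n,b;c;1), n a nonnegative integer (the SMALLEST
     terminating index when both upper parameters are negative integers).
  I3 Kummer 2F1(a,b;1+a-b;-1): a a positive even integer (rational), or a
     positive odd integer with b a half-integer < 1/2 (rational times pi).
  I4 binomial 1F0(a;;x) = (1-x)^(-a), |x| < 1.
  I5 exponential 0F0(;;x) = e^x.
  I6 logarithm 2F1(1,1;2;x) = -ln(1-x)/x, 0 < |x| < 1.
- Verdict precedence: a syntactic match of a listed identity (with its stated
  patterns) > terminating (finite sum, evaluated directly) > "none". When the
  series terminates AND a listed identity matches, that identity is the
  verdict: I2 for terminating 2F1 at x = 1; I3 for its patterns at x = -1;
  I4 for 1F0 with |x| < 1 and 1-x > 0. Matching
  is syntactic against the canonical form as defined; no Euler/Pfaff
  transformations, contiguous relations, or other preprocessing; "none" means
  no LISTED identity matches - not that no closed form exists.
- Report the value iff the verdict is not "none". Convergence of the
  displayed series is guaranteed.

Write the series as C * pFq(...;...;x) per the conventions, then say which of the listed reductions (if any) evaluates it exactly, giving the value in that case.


At argument 1: a 2F1 with upper {-3/11, 1}, lower {93/22}, scaled by C = -1/4. Verdict (x = 1): Gauss (I1, integer-parameter pattern) applies (x = 1: the Gamma ratio telescopes since c-a-b = 7/2 > 0 and a = 1 in Z>0). Its exact value is -71/308.

Key step: x = 1 and the running product (C = -1/4, x = 1) telescopes to a rising factorial.
Adjacent-term ratio: r(k) = 1 * (k-3/11) (k+1) / [(k+93/22) (k+1)] - rational in k. x = 1; t_0 = -1/4; negate the roots.


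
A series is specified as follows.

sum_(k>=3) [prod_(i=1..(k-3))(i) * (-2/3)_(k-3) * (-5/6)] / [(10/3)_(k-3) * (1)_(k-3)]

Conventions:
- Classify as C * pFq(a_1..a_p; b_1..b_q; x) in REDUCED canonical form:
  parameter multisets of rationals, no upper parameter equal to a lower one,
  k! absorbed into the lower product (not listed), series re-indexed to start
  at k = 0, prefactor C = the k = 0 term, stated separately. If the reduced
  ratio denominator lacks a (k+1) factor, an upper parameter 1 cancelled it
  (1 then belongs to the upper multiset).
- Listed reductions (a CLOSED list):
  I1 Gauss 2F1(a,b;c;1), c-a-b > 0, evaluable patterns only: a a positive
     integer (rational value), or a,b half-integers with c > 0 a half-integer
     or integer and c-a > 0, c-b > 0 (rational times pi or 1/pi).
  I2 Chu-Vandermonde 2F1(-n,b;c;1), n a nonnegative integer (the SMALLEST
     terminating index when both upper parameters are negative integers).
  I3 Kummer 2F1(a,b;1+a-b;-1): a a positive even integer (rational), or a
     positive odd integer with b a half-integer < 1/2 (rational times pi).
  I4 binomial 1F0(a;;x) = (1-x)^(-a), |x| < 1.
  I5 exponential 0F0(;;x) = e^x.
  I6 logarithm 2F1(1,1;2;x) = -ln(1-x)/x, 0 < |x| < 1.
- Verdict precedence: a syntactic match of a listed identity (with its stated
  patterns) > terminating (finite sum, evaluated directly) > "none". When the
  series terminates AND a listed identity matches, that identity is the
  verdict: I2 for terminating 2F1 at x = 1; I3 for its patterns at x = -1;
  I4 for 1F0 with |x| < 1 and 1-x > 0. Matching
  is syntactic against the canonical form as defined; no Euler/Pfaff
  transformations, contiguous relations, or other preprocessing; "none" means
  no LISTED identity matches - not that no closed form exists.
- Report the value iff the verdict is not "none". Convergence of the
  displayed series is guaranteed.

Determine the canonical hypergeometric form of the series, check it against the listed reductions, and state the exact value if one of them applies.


Reduced: x = 1, 2F1, upper = {-2/3, 1}, lower = {10/3}, C = -5/6. Verdict (x = 1): Gauss (I1, integer-parameter pattern) applies (x = 1: the Gamma ratio telescopes since c-a-b = 3 > 0 and a = 1 in Z>0). Exact value: -35/54.

Key step: from the first term -5/6: the running product (C = -5/6) telescopes to a rising factorial.
Adjacent-term ratio: r(k) = 1 * (k-2/3) (k+1) / [(k+10/3) (k+1)] - rational; roots negated = parameters, x = 1, C = -5/6.


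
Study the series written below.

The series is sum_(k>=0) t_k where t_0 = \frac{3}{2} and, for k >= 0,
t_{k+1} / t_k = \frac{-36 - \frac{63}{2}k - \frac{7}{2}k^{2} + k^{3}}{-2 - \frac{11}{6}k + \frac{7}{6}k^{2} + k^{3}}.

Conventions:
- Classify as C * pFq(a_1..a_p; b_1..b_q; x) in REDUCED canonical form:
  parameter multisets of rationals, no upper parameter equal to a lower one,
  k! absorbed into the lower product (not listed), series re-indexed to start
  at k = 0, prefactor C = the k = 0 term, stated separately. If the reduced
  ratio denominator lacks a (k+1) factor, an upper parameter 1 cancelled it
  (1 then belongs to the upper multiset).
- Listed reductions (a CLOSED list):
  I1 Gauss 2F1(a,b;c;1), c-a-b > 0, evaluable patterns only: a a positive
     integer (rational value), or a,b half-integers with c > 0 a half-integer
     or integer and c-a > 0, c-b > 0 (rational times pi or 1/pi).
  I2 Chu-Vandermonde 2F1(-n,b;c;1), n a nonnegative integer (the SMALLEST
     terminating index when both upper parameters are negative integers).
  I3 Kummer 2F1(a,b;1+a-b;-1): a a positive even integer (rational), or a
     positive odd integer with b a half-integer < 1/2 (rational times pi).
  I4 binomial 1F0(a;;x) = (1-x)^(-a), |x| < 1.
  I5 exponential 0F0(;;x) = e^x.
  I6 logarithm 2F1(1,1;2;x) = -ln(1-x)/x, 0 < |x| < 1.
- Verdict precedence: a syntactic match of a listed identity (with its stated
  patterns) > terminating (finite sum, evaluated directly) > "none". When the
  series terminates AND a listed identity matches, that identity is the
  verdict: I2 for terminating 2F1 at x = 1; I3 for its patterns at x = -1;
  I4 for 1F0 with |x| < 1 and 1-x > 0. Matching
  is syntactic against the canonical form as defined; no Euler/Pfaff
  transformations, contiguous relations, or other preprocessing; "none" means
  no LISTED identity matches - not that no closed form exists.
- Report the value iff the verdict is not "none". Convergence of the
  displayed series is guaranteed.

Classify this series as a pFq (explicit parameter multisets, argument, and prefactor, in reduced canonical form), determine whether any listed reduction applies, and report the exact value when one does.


At argument 1: a 2F1 with upper {-8, 3}, lower {-\frac{4}{3}}, scaled by C = \frac{3}{2}. Verdict (x = 1): the Chu-Vandermonde identity I2 applies (terminating 2F1 at x = 1 with n = 8, b = 3, c = -\frac{4}{3}). Exact value: -\frac{195}{374}.

Key observation: with t_0 = \frac{3}{2}, the ratio is unreduced: k + 3/2 divides both sides (C = 3/2).
Consecutive-term ratio: r(k) = 1 * (k-8) (k+3) / [(k-\frac{4}{3}) (k+1)] ; factor over Q: parameters, x = 1, and C = \frac{3}{2}.


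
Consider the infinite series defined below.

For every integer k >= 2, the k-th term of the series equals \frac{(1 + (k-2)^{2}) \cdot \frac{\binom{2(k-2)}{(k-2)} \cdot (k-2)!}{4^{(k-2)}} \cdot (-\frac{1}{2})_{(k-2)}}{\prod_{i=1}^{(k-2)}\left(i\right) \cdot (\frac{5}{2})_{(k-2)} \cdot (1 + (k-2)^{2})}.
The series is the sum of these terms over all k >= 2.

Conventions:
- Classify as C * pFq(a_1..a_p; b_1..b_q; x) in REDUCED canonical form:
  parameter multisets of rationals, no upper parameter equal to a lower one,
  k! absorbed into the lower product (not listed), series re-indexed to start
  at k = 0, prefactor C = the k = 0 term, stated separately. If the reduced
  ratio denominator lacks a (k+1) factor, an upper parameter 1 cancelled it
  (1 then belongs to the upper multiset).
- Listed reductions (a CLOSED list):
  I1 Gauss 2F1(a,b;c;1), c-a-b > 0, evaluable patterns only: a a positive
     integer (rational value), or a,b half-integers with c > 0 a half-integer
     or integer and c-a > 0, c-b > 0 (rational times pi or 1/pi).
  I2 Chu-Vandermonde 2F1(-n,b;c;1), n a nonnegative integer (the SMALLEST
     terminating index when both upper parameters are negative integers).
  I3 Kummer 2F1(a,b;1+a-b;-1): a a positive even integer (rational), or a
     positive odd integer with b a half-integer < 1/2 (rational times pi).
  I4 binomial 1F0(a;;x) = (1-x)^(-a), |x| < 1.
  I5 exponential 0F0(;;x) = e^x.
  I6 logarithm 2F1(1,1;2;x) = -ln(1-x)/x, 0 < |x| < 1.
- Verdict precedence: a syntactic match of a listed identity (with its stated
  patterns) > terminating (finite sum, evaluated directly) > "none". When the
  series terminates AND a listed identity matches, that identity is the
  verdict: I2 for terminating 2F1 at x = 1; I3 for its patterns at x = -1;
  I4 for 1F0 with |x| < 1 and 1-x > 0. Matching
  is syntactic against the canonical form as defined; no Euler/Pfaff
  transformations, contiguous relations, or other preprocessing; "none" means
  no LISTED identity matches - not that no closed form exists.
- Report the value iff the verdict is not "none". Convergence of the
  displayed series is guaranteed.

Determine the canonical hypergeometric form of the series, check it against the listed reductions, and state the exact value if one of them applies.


Canonical form: C = 1 times 2F1 with upper {-\frac{1}{2}, \frac{1}{2}}, lower {\frac{5}{2}}, x = 1. Verdict: the half-integer Gauss pattern (I1) fires (x = 1; upper {-\frac{1}{2}, \frac{1}{2}} half-integers, c = \frac{5}{2} in the evaluable pattern). Sum: \frac{9}{32} \cdot \pi.

First insight: t_0 being 1, the product of the first k integers (C = 1) is k!.
Step ratio: r(k) = 1 * (k-\frac{1}{2}) (k+\frac{1}{2}) / [(k+\frac{5}{2}) (k+1)] - poly over poly, x = 1 from leading terms; C = 1 at k = 0.


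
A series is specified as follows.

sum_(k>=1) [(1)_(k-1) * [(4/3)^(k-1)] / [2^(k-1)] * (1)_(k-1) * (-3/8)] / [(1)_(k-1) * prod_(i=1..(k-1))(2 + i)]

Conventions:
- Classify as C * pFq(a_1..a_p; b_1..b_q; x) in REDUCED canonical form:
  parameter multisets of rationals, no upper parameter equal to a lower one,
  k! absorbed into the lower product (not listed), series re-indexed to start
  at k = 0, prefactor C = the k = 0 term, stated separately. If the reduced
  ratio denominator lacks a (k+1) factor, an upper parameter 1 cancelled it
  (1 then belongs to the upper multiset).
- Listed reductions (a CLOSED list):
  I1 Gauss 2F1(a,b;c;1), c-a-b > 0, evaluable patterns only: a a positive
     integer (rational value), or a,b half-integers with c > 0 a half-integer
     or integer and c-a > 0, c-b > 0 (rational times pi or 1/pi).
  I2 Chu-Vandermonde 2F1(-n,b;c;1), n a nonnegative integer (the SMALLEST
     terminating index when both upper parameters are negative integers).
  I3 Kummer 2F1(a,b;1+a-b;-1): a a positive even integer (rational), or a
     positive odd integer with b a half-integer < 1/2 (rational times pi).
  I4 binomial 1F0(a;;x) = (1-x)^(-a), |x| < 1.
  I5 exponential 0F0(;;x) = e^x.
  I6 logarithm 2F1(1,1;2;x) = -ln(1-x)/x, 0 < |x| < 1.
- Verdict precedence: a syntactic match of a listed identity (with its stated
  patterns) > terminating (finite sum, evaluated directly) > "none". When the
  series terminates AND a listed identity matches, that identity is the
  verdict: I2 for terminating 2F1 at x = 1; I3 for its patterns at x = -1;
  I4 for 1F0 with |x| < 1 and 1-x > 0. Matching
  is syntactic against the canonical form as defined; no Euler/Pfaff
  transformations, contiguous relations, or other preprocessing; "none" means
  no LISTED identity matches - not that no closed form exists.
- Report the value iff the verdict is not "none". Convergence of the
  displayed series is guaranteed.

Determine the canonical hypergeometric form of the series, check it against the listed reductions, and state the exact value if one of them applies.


At argument 2/3: a 2F1 with upper {1, 1}, lower {3}, scaled by C = -3/8. Verdict: none here - no I1-I6 shape fits x = 2/3 with lower {3}.

Key step: t_0 being -3/8, the lower running product (C = -3/8, x = 2/3) is a rising factorial.
Term ratio: r(k) = (2/3) * (k+1) (k+1) / [(k+3) (k+1)] ; factor over Q: parameters, x = (2/3), and C = -3/8.
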